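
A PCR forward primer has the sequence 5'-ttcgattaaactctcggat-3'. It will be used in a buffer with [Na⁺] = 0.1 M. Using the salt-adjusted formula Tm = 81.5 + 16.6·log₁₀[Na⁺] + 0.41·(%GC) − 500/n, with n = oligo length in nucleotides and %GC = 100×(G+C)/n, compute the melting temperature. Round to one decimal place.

Length n = 19. Scanning the sequence gives T=7, G=3, C=4, A=5.
G+C = 7, so %GC = 7/19 × 100 = 36.842%
Salt term: 16.6 × (-1) = -16.6
GC term: 0.41 × 36.842 = 15.105; length term: −500/19 = −26.316
Tm = 81.5 + (-16.6) + 15.105 − 26.316 = 53.689 → 53.7°C

53.7°C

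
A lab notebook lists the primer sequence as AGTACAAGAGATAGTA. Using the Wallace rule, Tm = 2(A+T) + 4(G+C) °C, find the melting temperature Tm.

42°C

C=1, G=4, A=8, T=3
AT pairs contribute 11, GC pairs contribute 5.
Tm = 2(11) + 4(5) = 22 + 20 = 42°C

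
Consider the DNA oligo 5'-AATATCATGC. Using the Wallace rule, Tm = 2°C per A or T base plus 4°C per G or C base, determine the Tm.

26°C

Counting bases: G=1, T=3, A=4, C=2
A+T = 7, G+C = 3
Tm = 2(7) + 4(3) = 14 + 12 = 26°C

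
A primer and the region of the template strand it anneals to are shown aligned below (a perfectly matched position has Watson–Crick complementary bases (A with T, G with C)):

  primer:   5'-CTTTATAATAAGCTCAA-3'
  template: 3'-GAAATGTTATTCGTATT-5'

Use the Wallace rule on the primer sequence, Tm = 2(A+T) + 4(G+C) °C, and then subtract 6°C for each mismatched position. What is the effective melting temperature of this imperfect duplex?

Primer base counts: A=7, T=6, G=1, C=3 → A+T=13, G+C=4
Perfect-match Tm = 2(13) + 4(4) = 26 + 16 = 42°C
Mismatches (positions where the bases are not complementary): 3 (at positions 6, 14, 15)
Effective Tm = 42 − 3×6 = 42 − 18 = 24°C

24°C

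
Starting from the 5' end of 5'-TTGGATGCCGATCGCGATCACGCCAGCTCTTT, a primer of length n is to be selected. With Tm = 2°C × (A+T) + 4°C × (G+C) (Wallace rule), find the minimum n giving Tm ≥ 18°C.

First 6 bases: TTGGAT → Tm = 16°C (< 18°C)
First 7 bases: TTGGATG → Tm = 20°C (≥ 18°C)
Each additional base adds 2°C (A/T) or 4°C (G/C), so Tm is non-decreasing in n; n = 7 is the first length to reach 18°C.

n = 7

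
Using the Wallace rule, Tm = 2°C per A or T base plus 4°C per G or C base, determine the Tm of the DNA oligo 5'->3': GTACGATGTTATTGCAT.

46°C

Scanning the sequence gives A=4, T=7, C=2, G=4.
A+T = 11, G+C = 6
Tm = 4·6 + 2·11 = 24 + 22 = 46°C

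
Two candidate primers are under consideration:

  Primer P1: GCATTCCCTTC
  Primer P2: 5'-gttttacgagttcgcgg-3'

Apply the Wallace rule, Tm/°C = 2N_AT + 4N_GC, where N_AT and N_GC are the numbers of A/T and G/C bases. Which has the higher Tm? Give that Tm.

Primer P1: A+T=5, G+C=6 → Tm = 2(5)+4(6) = 34°C
Primer P2: A+T=8, G+C=9 → Tm = 2(8)+4(9) = 52°C
34°C vs 52°C → primer P2 is higher.

Primer P2, 52°C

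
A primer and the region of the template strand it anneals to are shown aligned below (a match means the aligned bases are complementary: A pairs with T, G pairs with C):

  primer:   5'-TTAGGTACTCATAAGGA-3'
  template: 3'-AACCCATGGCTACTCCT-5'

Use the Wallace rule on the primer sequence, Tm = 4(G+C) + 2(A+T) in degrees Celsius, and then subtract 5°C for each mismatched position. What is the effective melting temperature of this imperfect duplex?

Primer base counts: A=6, T=5, G=4, C=2 → A+T=11, G+C=6
Perfect-match Tm = 2(11) + 4(6) = 22 + 24 = 46°C
Mismatches (positions where the bases are not complementary): 4 (at positions 3, 9, 10, 13)
Effective Tm = 46 − 4×5 = 46 − 20 = 26°C

26°C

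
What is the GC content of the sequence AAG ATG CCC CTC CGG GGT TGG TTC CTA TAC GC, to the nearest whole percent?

T=8, A=5, G=9, C=10
G+C = 9 + 10 = 19 out of 32 bases
%GC = 19/32 × 100 = 59.38% ≈ 59%

59%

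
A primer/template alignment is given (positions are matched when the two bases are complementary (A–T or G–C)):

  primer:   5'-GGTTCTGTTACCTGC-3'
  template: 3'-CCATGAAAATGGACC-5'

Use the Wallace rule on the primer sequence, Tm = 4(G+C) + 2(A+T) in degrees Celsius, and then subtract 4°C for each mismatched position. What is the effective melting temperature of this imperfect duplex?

34°C

Primer base counts: A=1, T=6, G=4, C=4 → A+T=7, G+C=8
Perfect-match Tm = 2(7) + 4(8) = 14 + 32 = 46°C
Mismatches (positions where the bases are not complementary): 3 (at positions 4, 7, 15)
Effective Tm = 46 − 3×4 = 46 − 12 = 34°C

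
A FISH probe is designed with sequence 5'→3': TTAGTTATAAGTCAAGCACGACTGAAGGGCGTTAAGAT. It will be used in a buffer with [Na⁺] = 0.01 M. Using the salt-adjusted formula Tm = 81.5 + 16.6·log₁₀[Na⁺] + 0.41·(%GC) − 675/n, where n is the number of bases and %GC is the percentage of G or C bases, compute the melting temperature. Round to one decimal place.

Length n = 38. Base counts: C=5, T=10, A=13, G=10
G+C = 15, so %GC = 15/38 × 100 = 39.474%
Salt term: 16.6 × (-2) = -33.2
GC term: 0.41 × 39.474 = 16.184; length term: −675/38 = −17.763
Tm = 81.5 + (-33.2) + 16.184 − 17.763 = 46.721 → 46.7°C

46.7°C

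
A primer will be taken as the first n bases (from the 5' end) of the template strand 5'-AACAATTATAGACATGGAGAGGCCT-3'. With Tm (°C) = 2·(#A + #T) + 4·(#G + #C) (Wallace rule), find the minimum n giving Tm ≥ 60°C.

n = 22

First 21 bases: AACAATTATAGACATGGAGAG → Tm = 56°C (< 60°C)
First 22 bases: AACAATTATAGACATGGAGAGG → Tm = 60°C (≥ 60°C)
Each additional base adds 2°C (A/T) or 4°C (G/C), so Tm is non-decreasing in n; n = 22 is the first length to reach 60°C.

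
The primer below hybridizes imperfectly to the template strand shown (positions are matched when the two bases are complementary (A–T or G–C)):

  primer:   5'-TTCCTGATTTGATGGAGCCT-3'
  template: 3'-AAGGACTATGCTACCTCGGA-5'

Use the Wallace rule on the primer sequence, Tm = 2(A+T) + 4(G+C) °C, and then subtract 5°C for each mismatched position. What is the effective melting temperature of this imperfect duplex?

48°C

Primer base counts: A=3, T=8, G=5, C=4 → A+T=11, G+C=9
Perfect-match Tm = 2(11) + 4(9) = 22 + 36 = 58°C
Mismatches (positions where the bases are not complementary): 2 (at positions 9, 10)
Effective Tm = 58 − 2×5 = 58 − 10 = 48°C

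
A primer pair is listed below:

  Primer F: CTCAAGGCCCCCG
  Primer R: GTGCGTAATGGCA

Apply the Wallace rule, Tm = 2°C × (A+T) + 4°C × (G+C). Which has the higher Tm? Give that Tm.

Primer F: A+T=3, G+C=10 → Tm = 2(3)+4(10) = 46°C
Primer R: A+T=6, G+C=7 → Tm = 2(6)+4(7) = 40°C
46°C vs 40°C → primer F is higher.

Primer F, 46°C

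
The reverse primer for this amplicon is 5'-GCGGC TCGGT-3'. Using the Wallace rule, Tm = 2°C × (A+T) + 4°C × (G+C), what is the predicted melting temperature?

T=2, A=0, C=3, G=5
A+T = 2, G+C = 8
Tm = 4·8 + 2·2 = 32 + 4 = 36°C

36°C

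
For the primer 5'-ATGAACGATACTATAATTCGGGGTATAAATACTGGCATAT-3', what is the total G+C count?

13

Scanning the sequence gives G=8, C=5, A=15, T=12.
Total G or C: 8 + 5 = 13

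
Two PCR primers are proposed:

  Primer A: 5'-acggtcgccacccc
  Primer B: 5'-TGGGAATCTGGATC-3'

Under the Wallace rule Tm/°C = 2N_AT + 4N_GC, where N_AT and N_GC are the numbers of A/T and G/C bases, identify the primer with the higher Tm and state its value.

Primer A, 50°C

Primer A: A+T=3, G+C=11 → Tm = 2(3)+4(11) = 50°C
Primer B: A+T=7, G+C=7 → Tm = 2(7)+4(7) = 42°C
50°C vs 42°C → primer A is higher.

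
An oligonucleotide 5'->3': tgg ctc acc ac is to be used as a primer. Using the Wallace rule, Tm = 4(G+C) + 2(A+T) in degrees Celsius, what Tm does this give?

36°C

Base counts: T=2, A=2, G=2, C=5
AT pairs contribute 4, GC pairs contribute 7.
Tm = 2(4) + 4(7) = 8 + 28 = 36°C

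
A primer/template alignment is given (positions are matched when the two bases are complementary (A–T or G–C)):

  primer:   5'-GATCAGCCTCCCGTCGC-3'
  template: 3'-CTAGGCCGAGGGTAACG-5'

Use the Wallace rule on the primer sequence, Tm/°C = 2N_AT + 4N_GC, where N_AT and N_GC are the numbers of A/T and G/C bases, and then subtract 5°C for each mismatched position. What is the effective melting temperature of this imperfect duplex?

38°C

Primer base counts: A=2, T=3, G=4, C=8 → A+T=5, G+C=12
Perfect-match Tm = 2(5) + 4(12) = 10 + 48 = 58°C
Mismatches (positions where the bases are not complementary): 4 (at positions 5, 7, 13, 15)
Effective Tm = 58 − 4×5 = 58 − 20 = 38°C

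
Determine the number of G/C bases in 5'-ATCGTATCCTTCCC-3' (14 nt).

Scanning the sequence gives A=2, C=6, G=1, T=5.
Total G or C: 1 + 6 = 7

7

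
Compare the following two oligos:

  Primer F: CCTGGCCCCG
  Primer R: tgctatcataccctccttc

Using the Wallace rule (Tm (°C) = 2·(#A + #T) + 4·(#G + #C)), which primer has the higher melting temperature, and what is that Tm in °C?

Primer R, 56°C

Primer F: A+T=1, G+C=9 → Tm = 2(1)+4(9) = 38°C
Primer R: A+T=10, G+C=9 → Tm = 2(10)+4(9) = 56°C
38°C vs 56°C → primer R is higher.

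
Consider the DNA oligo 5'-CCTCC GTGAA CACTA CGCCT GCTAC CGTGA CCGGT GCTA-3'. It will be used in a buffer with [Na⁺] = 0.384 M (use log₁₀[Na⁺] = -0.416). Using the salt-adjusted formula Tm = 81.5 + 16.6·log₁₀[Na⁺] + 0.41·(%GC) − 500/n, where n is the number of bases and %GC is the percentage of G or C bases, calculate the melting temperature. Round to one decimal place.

87.0°C

Length n = 39. Base counts: C=15, T=8, G=9, A=7
G+C = 24, so %GC = 24/39 × 100 = 61.538%
Salt term: 16.6 × (-0.416) = -6.906
GC term: 0.41 × 61.538 = 25.231; length term: −500/39 = −12.821
Tm = 81.5 + (-6.906) + 25.231 − 12.821 = 87.004 → 87.0°C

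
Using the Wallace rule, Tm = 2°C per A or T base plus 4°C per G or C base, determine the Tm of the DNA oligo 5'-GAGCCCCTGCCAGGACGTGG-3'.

70°C

Base counts: G=8, A=3, C=7, T=2
AT pairs contribute 5, GC pairs contribute 15.
Tm = 2×5 + 4×15 = 70°C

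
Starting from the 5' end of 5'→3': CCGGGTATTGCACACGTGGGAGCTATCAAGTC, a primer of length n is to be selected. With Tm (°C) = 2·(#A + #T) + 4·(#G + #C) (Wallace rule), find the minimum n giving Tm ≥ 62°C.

First 18 bases: CCGGGTATTGCACACGTG → Tm = 58°C (< 62°C)
First 19 bases: CCGGGTATTGCACACGTGG → Tm = 62°C (≥ 62°C)
Since every base adds ≥2°C, Tm only increases with n, so the threshold is first crossed at n = 19.

n = 19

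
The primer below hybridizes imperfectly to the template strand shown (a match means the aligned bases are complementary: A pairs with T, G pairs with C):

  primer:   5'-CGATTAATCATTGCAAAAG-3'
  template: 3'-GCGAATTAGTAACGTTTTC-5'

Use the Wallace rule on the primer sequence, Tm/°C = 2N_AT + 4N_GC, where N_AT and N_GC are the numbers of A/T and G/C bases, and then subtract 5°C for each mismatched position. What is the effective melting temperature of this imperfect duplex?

Primer base counts: A=8, T=5, G=3, C=3 → A+T=13, G+C=6
Perfect-match Tm = 2(13) + 4(6) = 26 + 24 = 50°C
Mismatches (positions where the bases are not complementary): 1 (at position 3)
Effective Tm = 50 − 1×5 = 50 − 5 = 45°C

45°C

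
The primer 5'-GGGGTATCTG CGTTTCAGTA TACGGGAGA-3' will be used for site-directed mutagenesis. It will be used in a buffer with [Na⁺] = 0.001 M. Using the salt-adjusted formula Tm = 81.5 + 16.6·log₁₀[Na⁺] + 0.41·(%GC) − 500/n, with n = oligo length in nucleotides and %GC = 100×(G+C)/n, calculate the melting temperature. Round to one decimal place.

35.7°C

Length n = 29. Scanning the sequence gives C=4, A=6, T=8, G=11.
G+C = 15, so %GC = 15/29 × 100 = 51.724%
Salt term: 16.6 × (-3) = -49.8
GC term: 0.41 × 51.724 = 21.207; length term: −500/29 = −17.241
Tm = 81.5 + (-49.8) + 21.207 − 17.241 = 35.666 → 35.7°C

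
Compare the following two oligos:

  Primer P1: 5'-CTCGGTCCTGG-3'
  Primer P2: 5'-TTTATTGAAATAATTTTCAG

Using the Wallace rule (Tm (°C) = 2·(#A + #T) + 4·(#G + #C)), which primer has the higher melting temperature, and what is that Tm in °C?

Primer P2, 46°C

Primer P1: A+T=3, G+C=8 → Tm = 2(3)+4(8) = 38°C
Primer P2: A+T=17, G+C=3 → Tm = 2(17)+4(3) = 46°C
38°C vs 46°C → primer P2 is higher.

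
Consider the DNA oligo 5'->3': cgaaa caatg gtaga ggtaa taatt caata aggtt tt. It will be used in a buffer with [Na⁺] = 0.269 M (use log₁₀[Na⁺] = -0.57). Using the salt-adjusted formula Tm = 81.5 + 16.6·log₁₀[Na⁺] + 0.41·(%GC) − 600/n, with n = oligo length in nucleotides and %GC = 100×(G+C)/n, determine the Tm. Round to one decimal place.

Length n = 37. T=11, A=15, G=8, C=3
G+C = 11, so %GC = 11/37 × 100 = 29.73%
Salt term: 16.6 × (-0.57) = -9.462
GC term: 0.41 × 29.73 = 12.189; length term: −600/37 = −16.216
Tm = 81.5 + (-9.462) + 12.189 − 16.216 = 68.011 → 68.0°C

68.0°C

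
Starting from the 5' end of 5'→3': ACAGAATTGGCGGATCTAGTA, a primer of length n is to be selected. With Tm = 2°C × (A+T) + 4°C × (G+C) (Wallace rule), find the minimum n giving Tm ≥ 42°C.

First 13 bases: ACAGAATTGGCGG → Tm = 40°C (< 42°C)
First 14 bases: ACAGAATTGGCGGA → Tm = 42°C (≥ 42°C)
Since every base adds ≥2°C, Tm only increases with n, so the threshold is first crossed at n = 14.

n = 14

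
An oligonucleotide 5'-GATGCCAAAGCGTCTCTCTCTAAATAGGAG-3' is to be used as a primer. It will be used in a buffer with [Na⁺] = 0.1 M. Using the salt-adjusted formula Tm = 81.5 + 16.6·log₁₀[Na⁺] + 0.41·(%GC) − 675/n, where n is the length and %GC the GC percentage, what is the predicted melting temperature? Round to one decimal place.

Length n = 30. Base counts: T=7, G=7, C=7, A=9
G+C = 14, so %GC = 14/30 × 100 = 46.667%
Salt term: 16.6 × (-1) = -16.6
GC term: 0.41 × 46.667 = 19.133; length term: −675/30 = −22.5
Tm = 81.5 + (-16.6) + 19.133 − 22.5 = 61.533 → 61.5°C

61.5°C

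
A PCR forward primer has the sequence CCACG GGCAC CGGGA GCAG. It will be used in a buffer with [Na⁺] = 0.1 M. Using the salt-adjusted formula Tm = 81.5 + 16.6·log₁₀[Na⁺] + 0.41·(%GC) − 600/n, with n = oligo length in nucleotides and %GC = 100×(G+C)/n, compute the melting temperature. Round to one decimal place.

Length n = 19. Scanning the sequence gives T=0, C=7, A=4, G=8.
G+C = 15, so %GC = 15/19 × 100 = 78.947%
Salt term: 16.6 × (-1) = -16.6
GC term: 0.41 × 78.947 = 32.368; length term: −600/19 = −31.579
Tm = 81.5 + (-16.6) + 32.368 − 31.579 = 65.689 → 65.7°C

65.7°C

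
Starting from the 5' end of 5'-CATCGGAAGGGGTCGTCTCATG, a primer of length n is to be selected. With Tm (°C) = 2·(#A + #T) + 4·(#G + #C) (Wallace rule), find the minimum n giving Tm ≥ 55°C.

First 16 bases: CATCGGAAGGGGTCGT → Tm = 52°C (< 55°C)
First 17 bases: CATCGGAAGGGGTCGTC → Tm = 56°C (≥ 55°C)
Since every base adds ≥2°C, Tm only increases with n, so the threshold is first crossed at n = 17.

n = 17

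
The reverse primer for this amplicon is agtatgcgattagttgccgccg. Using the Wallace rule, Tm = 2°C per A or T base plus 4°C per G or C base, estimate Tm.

68°C

T=6, C=5, A=4, G=7
A+T = 10, G+C = 12
Tm = 2(10) + 4(12) = 20 + 48 = 68°C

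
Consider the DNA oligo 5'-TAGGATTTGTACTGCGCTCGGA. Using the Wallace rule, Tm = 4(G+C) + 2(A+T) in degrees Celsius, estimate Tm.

Base counts: C=4, A=4, G=7, T=7
So N_AT = 11 and N_GC = 11.
Tm = 2×11 + 4×11 = 66°C

66°C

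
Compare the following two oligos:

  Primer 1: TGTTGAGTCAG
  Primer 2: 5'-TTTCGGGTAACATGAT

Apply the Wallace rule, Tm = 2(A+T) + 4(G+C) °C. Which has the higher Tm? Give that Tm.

Primer 2, 44°C

Primer 1: A+T=6, G+C=5 → Tm = 2(6)+4(5) = 32°C
Primer 2: A+T=10, G+C=6 → Tm = 2(10)+4(6) = 44°C
32°C vs 44°C → primer 2 is higher.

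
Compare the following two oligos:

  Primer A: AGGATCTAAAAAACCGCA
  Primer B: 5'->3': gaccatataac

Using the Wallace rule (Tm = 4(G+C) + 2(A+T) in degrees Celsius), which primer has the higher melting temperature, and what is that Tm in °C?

Primer A: A+T=11, G+C=7 → Tm = 2(11)+4(7) = 50°C
Primer B: A+T=7, G+C=4 → Tm = 2(7)+4(4) = 30°C
50°C vs 30°C → primer A is higher.

Primer A, 50°C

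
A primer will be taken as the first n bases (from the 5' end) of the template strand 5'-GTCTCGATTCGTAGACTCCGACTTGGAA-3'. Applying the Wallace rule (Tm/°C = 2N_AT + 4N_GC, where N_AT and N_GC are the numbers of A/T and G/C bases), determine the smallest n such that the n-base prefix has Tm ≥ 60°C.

First 19 bases: GTCTCGATTCGTAGACTCC → Tm = 58°C (< 60°C)
First 20 bases: GTCTCGATTCGTAGACTCCG → Tm = 62°C (≥ 60°C)
Since every base adds ≥2°C, Tm only increases with n, so the threshold is first crossed at n = 20.

n = 20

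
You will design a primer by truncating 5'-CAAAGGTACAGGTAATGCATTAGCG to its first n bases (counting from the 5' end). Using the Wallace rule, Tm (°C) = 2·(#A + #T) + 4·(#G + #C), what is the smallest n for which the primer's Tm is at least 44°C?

First 15 bases: CAAAGGTACAGGTAA → Tm = 42°C (< 44°C)
First 16 bases: CAAAGGTACAGGTAAT → Tm = 44°C (≥ 44°C)
Since every base adds ≥2°C, Tm only increases with n, so the threshold is first crossed at n = 16.

n = 16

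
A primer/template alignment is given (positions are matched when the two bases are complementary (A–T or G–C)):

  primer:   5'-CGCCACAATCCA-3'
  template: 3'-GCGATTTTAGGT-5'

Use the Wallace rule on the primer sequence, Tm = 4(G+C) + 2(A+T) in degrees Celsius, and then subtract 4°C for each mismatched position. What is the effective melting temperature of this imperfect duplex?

Primer base counts: A=4, T=1, G=1, C=6 → A+T=5, G+C=7
Perfect-match Tm = 2(5) + 4(7) = 10 + 28 = 38°C
Mismatches (positions where the bases are not complementary): 2 (at positions 4, 6)
Effective Tm = 38 − 2×4 = 38 − 8 = 30°C

30°C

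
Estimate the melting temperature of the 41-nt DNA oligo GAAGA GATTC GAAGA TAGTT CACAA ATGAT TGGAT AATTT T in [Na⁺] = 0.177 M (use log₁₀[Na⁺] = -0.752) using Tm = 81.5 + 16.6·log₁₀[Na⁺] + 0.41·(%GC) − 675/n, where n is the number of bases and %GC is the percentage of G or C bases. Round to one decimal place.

Length n = 41. Scanning the sequence gives G=9, C=3, T=13, A=16.
G+C = 12, so %GC = 12/41 × 100 = 29.268%
Salt term: 16.6 × (-0.752) = -12.483
GC term: 0.41 × 29.268 = 12; length term: −675/41 = −16.463
Tm = 81.5 + (-12.483) + 12 − 16.463 = 64.554 → 64.6°C

64.6°C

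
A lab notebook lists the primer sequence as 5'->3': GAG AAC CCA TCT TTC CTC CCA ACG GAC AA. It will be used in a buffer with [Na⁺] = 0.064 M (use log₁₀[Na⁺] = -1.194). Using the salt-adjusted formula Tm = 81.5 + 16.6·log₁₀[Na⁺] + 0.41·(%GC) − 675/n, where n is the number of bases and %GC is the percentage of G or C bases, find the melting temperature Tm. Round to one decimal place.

Length n = 29. A=9, C=11, T=5, G=4
G+C = 15, so %GC = 15/29 × 100 = 51.724%
Salt term: 16.6 × (-1.194) = -19.82
GC term: 0.41 × 51.724 = 21.207; length term: −675/29 = −23.276
Tm = 81.5 + (-19.82) + 21.207 − 23.276 = 59.611 → 59.6°C

59.6°C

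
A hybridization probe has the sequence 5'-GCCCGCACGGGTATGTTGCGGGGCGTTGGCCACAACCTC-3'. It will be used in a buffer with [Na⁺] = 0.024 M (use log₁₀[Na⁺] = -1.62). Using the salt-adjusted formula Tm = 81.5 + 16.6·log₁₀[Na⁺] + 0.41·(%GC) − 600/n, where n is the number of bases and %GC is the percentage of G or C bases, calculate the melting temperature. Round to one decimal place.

67.6°C

Length n = 39. Counting bases: C=13, T=7, G=14, A=5
G+C = 27, so %GC = 27/39 × 100 = 69.231%
Salt term: 16.6 × (-1.62) = -26.892
GC term: 0.41 × 69.231 = 28.385; length term: −600/39 = −15.385
Tm = 81.5 + (-26.892) + 28.385 − 15.385 = 67.608 → 67.6°C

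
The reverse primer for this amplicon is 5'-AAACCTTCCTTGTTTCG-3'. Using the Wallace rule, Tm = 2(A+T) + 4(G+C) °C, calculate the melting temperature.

T=7, A=3, G=2, C=5
AT pairs contribute 10, GC pairs contribute 7.
Tm = 2(10) + 4(7) = 20 + 28 = 48°C

48°C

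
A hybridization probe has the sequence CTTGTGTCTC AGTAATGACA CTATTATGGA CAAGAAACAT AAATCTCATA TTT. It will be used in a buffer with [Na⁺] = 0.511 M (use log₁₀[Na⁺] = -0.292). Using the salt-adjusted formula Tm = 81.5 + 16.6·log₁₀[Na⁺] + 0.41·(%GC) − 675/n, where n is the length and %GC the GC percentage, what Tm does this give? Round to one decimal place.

76.3°C

Length n = 53. Counting bases: A=19, T=18, C=9, G=7
G+C = 16, so %GC = 16/53 × 100 = 30.189%
Salt term: 16.6 × (-0.292) = -4.847
GC term: 0.41 × 30.189 = 12.377; length term: −675/53 = −12.736
Tm = 81.5 + (-4.847) + 12.377 − 12.736 = 76.294 → 76.3°C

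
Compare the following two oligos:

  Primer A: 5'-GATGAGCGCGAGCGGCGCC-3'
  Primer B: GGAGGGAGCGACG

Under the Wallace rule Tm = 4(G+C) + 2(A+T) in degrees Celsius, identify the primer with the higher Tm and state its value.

Primer A, 68°C

Primer A: A+T=4, G+C=15 → Tm = 2(4)+4(15) = 68°C
Primer B: A+T=3, G+C=10 → Tm = 2(3)+4(10) = 46°C
68°C vs 46°C → primer A is higher.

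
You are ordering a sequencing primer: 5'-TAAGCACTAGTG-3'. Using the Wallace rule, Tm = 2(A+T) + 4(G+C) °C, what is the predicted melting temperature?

Base counts: A=4, C=2, T=3, G=3
AT pairs contribute 7, GC pairs contribute 5.
Tm = 4·5 + 2·7 = 20 + 14 = 34°C

34°C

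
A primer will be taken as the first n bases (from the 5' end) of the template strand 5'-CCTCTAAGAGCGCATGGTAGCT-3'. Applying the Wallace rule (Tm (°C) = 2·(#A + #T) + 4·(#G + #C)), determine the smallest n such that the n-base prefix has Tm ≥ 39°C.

First 12 bases: CCTCTAAGAGCG → Tm = 38°C (< 39°C)
First 13 bases: CCTCTAAGAGCGC → Tm = 42°C (≥ 39°C)
Each additional base adds 2°C (A/T) or 4°C (G/C), so Tm is non-decreasing in n; n = 13 is the first length to reach 39°C.

n = 13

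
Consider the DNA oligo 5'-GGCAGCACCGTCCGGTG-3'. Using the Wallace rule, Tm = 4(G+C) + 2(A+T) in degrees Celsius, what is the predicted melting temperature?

60°C

Base counts: C=6, G=7, A=2, T=2
So N_AT = 4 and N_GC = 13.
Tm = 2(4) + 4(13) = 8 + 52 = 60°C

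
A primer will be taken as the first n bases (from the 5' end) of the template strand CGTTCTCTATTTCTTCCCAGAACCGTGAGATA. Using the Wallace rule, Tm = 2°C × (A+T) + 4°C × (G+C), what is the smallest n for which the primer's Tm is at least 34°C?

n = 13

First 12 bases: CGTTCTCTATTT → Tm = 32°C (< 34°C)
First 13 bases: CGTTCTCTATTTC → Tm = 36°C (≥ 34°C)
Since every base adds ≥2°C, Tm only increases with n, so the threshold is first crossed at n = 13.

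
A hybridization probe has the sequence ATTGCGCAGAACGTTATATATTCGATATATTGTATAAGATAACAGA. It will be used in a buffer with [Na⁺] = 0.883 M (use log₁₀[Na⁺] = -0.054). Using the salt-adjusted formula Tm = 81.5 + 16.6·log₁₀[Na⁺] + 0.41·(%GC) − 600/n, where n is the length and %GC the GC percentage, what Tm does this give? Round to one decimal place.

Length n = 46. A=18, C=5, G=8, T=15
G+C = 13, so %GC = 13/46 × 100 = 28.261%
Salt term: 16.6 × (-0.054) = -0.896
GC term: 0.41 × 28.261 = 11.587; length term: −600/46 = −13.043
Tm = 81.5 + (-0.896) + 11.587 − 13.043 = 79.148 → 79.1°C

79.1°C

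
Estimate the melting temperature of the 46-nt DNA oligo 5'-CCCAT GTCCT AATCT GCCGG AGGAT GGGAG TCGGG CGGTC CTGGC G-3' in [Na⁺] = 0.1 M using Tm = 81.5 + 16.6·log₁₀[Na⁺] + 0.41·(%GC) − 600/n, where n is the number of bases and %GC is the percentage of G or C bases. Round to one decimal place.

Length n = 46. Base counts: T=9, G=18, A=6, C=13
G+C = 31, so %GC = 31/46 × 100 = 67.391%
Salt term: 16.6 × (-1) = -16.6
GC term: 0.41 × 67.391 = 27.63; length term: −600/46 = −13.043
Tm = 81.5 + (-16.6) + 27.63 − 13.043 = 79.487 → 79.5°C

79.5°C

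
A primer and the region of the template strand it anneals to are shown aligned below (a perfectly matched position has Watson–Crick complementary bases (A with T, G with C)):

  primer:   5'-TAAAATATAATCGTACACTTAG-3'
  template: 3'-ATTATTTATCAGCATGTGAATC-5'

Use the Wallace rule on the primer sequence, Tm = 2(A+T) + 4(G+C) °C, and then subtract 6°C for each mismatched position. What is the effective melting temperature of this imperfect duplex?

Primer base counts: A=10, T=7, G=2, C=3 → A+T=17, G+C=5
Perfect-match Tm = 2(17) + 4(5) = 34 + 20 = 54°C
Mismatches (positions where the bases are not complementary): 3 (at positions 4, 6, 10)
Effective Tm = 54 − 3×6 = 54 − 18 = 36°C

36°C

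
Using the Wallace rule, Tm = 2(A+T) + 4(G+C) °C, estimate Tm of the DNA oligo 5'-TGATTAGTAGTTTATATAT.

C=0, T=10, A=6, G=3
So N_AT = 16 and N_GC = 3.
Tm = 4·3 + 2·16 = 12 + 32 = 44°C

44°C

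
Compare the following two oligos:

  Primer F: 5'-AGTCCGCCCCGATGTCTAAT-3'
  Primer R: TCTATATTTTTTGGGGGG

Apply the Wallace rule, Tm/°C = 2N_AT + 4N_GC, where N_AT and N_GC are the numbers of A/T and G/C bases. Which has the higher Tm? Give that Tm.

Primer F, 62°C

Primer F: A+T=9, G+C=11 → Tm = 2(9)+4(11) = 62°C
Primer R: A+T=11, G+C=7 → Tm = 2(11)+4(7) = 50°C
62°C vs 50°C → primer F is higher.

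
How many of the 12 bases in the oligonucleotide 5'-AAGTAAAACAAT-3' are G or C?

Base counts: C=1, G=1, T=2, A=8
Total G or C: 1 + 1 = 2

2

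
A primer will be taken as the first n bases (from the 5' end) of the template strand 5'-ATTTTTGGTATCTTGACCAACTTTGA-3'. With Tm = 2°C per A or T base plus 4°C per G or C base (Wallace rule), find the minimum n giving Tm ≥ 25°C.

n = 11

First 10 bases: ATTTTTGGTA → Tm = 24°C (< 25°C)
First 11 bases: ATTTTTGGTAT → Tm = 26°C (≥ 25°C)
Each additional base adds 2°C (A/T) or 4°C (G/C), so Tm is non-decreasing in n; n = 11 is the first length to reach 25°C.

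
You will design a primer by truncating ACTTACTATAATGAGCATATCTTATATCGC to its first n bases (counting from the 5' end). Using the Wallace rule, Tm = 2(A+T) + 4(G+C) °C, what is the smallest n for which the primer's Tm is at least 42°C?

n = 16

First 15 bases: ACTTACTATAATGAG → Tm = 38°C (< 42°C)
First 16 bases: ACTTACTATAATGAGC → Tm = 42°C (≥ 42°C)
Since every base adds ≥2°C, Tm only increases with n, so the threshold is first crossed at n = 16.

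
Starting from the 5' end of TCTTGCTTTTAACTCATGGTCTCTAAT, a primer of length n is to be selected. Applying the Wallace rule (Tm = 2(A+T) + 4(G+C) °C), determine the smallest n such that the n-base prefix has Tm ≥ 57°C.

First 20 bases: TCTTGCTTTTAACTCATGGT → Tm = 54°C (< 57°C)
First 21 bases: TCTTGCTTTTAACTCATGGTC → Tm = 58°C (≥ 57°C)
Since every base adds ≥2°C, Tm only increases with n, so the threshold is first crossed at n = 21.

n = 21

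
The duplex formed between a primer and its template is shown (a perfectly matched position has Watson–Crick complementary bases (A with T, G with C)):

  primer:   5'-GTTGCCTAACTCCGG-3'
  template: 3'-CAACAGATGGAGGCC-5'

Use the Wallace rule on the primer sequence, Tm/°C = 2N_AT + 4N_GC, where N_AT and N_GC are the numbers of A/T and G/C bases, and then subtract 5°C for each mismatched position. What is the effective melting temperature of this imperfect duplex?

38°C

Primer base counts: A=2, T=4, G=4, C=5 → A+T=6, G+C=9
Perfect-match Tm = 2(6) + 4(9) = 12 + 36 = 48°C
Mismatches (positions where the bases are not complementary): 2 (at positions 5, 9)
Effective Tm = 48 − 2×5 = 48 − 10 = 38°C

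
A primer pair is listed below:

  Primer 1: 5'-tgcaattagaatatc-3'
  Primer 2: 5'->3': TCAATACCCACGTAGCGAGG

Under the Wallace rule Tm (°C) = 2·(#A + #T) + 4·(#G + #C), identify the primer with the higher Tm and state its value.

Primer 2, 62°C

Primer 1: A+T=11, G+C=4 → Tm = 2(11)+4(4) = 38°C
Primer 2: A+T=9, G+C=11 → Tm = 2(9)+4(11) = 62°C
38°C vs 62°C → primer 2 is higher.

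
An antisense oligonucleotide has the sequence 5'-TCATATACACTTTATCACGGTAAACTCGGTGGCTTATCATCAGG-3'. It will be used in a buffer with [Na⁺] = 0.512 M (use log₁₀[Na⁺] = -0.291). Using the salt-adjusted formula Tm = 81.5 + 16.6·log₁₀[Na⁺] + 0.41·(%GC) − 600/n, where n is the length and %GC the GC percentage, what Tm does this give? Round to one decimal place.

79.8°C

Length n = 44. Counting bases: A=12, T=14, C=10, G=8
G+C = 18, so %GC = 18/44 × 100 = 40.909%
Salt term: 16.6 × (-0.291) = -4.831
GC term: 0.41 × 40.909 = 16.773; length term: −600/44 = −13.636
Tm = 81.5 + (-4.831) + 16.773 − 13.636 = 79.806 → 79.8°C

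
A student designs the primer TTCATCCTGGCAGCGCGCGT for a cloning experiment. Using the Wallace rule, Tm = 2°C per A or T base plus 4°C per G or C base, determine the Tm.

66°C

G=6, C=7, T=5, A=2
So N_AT = 7 and N_GC = 13.
Tm = 4·13 + 2·7 = 52 + 14 = 66°C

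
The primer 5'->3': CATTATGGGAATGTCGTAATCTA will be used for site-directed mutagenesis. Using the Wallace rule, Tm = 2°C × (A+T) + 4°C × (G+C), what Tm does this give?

62°C

Counting bases: A=7, C=3, G=5, T=8
A+T = 15, G+C = 8
Tm = 2(15) + 4(8) = 30 + 32 = 62°C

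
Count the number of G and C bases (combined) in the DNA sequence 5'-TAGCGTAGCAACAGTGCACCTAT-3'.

Base counts: T=5, G=5, A=7, C=6
G+C = 5 + 6 = 11

11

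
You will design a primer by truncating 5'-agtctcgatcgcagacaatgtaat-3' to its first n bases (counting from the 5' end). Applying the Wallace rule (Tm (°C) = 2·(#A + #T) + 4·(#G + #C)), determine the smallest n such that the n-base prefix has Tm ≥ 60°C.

n = 20

First 19 bases: AGTCTCGATCGCAGACAAT → Tm = 56°C (< 60°C)
First 20 bases: AGTCTCGATCGCAGACAATG → Tm = 60°C (≥ 60°C)
Since every base adds ≥2°C, Tm only increases with n, so the threshold is first crossed at n = 20.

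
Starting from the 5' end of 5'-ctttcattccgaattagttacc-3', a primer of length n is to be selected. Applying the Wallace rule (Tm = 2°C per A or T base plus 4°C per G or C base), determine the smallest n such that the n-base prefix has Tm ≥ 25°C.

First 9 bases: CTTTCATTC → Tm = 24°C (< 25°C)
First 10 bases: CTTTCATTCC → Tm = 28°C (≥ 25°C)
Each additional base adds 2°C (A/T) or 4°C (G/C), so Tm is non-decreasing in n; n = 10 is the first length to reach 25°C.

n = 10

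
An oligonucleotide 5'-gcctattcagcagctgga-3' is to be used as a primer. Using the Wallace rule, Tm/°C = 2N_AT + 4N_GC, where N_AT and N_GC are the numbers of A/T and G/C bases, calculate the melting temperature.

Base counts: C=5, A=4, T=4, G=5
AT pairs contribute 8, GC pairs contribute 10.
Tm = 2×8 + 4×10 = 56°C

56°C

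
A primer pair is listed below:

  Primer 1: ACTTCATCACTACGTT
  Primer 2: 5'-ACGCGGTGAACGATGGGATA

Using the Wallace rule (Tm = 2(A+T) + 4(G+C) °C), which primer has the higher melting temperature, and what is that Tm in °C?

Primer 1: A+T=10, G+C=6 → Tm = 2(10)+4(6) = 44°C
Primer 2: A+T=9, G+C=11 → Tm = 2(9)+4(11) = 62°C
44°C vs 62°C → primer 2 is higher.

Primer 2, 62°C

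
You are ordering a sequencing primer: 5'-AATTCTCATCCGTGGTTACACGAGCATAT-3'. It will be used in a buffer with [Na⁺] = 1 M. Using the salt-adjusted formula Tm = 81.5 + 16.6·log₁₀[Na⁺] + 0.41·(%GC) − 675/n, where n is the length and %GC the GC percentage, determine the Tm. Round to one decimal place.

Length n = 29. Base counts: C=7, T=9, G=5, A=8
G+C = 12, so %GC = 12/29 × 100 = 41.379%
Salt term: 16.6 × (0) = 0
GC term: 0.41 × 41.379 = 16.965; length term: −675/29 = −23.276
Tm = 81.5 + (0) + 16.965 − 23.276 = 75.189 → 75.2°C

75.2°C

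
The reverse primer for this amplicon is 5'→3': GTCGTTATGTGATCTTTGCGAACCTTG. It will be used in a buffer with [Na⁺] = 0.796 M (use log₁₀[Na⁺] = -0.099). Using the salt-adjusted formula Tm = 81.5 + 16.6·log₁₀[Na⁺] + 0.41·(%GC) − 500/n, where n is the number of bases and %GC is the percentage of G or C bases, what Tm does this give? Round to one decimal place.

Length n = 27. Scanning the sequence gives A=4, C=5, G=7, T=11.
G+C = 12, so %GC = 12/27 × 100 = 44.444%
Salt term: 16.6 × (-0.099) = -1.643
GC term: 0.41 × 44.444 = 18.222; length term: −500/27 = −18.519
Tm = 81.5 + (-1.643) + 18.222 − 18.519 = 79.56 → 79.6°C

79.6°C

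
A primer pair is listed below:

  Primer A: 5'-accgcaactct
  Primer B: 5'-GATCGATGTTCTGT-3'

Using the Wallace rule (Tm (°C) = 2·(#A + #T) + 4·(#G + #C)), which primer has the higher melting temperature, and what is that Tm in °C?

Primer A: A+T=5, G+C=6 → Tm = 2(5)+4(6) = 34°C
Primer B: A+T=8, G+C=6 → Tm = 2(8)+4(6) = 40°C
34°C vs 40°C → primer B is higher.

Primer B, 40°C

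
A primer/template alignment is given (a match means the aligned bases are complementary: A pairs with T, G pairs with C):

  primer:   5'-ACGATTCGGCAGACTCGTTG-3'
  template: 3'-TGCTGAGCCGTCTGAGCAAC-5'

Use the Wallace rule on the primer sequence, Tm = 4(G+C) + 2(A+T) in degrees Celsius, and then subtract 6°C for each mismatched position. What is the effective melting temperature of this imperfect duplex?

Primer base counts: A=4, T=5, G=6, C=5 → A+T=9, G+C=11
Perfect-match Tm = 2(9) + 4(11) = 18 + 44 = 62°C
Mismatches (positions where the bases are not complementary): 1 (at position 5)
Effective Tm = 62 − 1×6 = 62 − 6 = 56°C

56°C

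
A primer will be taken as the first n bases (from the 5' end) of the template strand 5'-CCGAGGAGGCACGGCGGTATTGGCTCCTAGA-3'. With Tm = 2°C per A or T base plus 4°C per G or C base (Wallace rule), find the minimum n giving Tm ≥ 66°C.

n = 19

First 18 bases: CCGAGGAGGCACGGCGGT → Tm = 64°C (< 66°C)
First 19 bases: CCGAGGAGGCACGGCGGTA → Tm = 66°C (≥ 66°C)
Since every base adds ≥2°C, Tm only increases with n, so the threshold is first crossed at n = 19.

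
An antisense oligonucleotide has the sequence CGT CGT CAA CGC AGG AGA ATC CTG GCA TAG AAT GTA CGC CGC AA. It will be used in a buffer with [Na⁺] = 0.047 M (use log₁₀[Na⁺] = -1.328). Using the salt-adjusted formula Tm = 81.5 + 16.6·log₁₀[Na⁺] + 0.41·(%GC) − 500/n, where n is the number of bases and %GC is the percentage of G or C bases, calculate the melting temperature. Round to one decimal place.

70.5°C

Length n = 44. Scanning the sequence gives C=12, G=12, A=13, T=7.
G+C = 24, so %GC = 24/44 × 100 = 54.545%
Salt term: 16.6 × (-1.328) = -22.045
GC term: 0.41 × 54.545 = 22.363; length term: −500/44 = −11.364
Tm = 81.5 + (-22.045) + 22.363 − 11.364 = 70.454 → 70.5°C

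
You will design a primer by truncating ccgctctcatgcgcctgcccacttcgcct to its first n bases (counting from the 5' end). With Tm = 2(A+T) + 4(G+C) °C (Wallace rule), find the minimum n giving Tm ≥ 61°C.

First 17 bases: CCGCTCTCATGCGCCTG → Tm = 58°C (< 61°C)
First 18 bases: CCGCTCTCATGCGCCTGC → Tm = 62°C (≥ 61°C)
Since every base adds ≥2°C, Tm only increases with n, so the threshold is first crossed at n = 18.

n = 18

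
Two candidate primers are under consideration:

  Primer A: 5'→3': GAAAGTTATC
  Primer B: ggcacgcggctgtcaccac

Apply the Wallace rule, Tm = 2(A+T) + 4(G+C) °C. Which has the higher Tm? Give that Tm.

Primer A: A+T=7, G+C=3 → Tm = 2(7)+4(3) = 26°C
Primer B: A+T=5, G+C=14 → Tm = 2(5)+4(14) = 66°C
26°C vs 66°C → primer B is higher.

Primer B, 66°C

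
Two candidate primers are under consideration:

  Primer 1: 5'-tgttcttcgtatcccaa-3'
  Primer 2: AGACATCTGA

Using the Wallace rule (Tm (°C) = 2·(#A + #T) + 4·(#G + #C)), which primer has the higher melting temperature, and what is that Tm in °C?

Primer 1, 48°C

Primer 1: A+T=10, G+C=7 → Tm = 2(10)+4(7) = 48°C
Primer 2: A+T=6, G+C=4 → Tm = 2(6)+4(4) = 28°C
48°C vs 28°C → primer 1 is higher.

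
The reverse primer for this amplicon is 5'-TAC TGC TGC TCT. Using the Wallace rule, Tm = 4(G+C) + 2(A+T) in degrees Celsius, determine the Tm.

36°C

Counting bases: G=2, C=4, T=5, A=1
So N_AT = 6 and N_GC = 6.
Tm = 2×6 + 4×6 = 36°C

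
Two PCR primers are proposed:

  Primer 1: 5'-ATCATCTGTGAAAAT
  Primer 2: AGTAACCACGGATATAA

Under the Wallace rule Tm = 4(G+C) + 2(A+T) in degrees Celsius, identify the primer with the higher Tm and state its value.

Primer 2, 46°C

Primer 1: A+T=11, G+C=4 → Tm = 2(11)+4(4) = 38°C
Primer 2: A+T=11, G+C=6 → Tm = 2(11)+4(6) = 46°C
38°C vs 46°C → primer 2 is higher.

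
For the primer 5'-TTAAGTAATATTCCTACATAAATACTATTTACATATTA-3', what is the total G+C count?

6

Counting bases: G=1, C=5, T=16, A=16
G+C = 1 + 5 = 6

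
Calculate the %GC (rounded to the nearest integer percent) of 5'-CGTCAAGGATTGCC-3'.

57%

Base counts: G=4, C=4, T=3, A=3
G+C = 4 + 4 = 8 out of 14 bases
%GC = 8/14 × 100 = 57.14% ≈ 57%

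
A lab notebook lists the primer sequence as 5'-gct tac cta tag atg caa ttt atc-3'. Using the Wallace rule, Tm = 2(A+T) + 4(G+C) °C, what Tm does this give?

64°C

T=9, A=7, G=3, C=5
So N_AT = 16 and N_GC = 8.
Tm = 2×16 + 4×8 = 64°C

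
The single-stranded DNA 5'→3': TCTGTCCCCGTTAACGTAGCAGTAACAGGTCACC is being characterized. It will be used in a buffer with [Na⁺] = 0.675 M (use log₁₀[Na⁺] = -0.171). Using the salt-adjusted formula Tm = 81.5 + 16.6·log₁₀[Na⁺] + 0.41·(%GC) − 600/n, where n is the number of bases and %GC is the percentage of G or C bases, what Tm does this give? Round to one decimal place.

82.7°C

Length n = 34. A=8, T=8, C=11, G=7
G+C = 18, so %GC = 18/34 × 100 = 52.941%
Salt term: 16.6 × (-0.171) = -2.839
GC term: 0.41 × 52.941 = 21.706; length term: −600/34 = −17.647
Tm = 81.5 + (-2.839) + 21.706 − 17.647 = 82.72 → 82.7°C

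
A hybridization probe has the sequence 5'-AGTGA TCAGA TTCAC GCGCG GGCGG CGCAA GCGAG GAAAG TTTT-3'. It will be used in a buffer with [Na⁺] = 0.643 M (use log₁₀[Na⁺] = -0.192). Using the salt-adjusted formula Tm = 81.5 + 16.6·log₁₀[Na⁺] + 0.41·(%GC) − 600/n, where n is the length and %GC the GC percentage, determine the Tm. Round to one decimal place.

88.0°C

Length n = 44. Base counts: G=16, T=8, A=11, C=9
G+C = 25, so %GC = 25/44 × 100 = 56.818%
Salt term: 16.6 × (-0.192) = -3.187
GC term: 0.41 × 56.818 = 23.295; length term: −600/44 = −13.636
Tm = 81.5 + (-3.187) + 23.295 − 13.636 = 87.972 → 88.0°C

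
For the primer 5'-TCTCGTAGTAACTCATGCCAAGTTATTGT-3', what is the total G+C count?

Base counts: C=6, T=11, A=7, G=5
Total G or C: 5 + 6 = 11

11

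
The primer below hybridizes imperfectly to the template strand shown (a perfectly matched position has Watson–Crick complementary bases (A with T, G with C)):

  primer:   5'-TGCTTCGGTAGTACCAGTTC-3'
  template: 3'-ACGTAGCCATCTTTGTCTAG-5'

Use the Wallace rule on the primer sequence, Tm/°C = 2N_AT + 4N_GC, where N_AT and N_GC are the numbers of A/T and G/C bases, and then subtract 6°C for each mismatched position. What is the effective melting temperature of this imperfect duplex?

Primer base counts: A=3, T=7, G=5, C=5 → A+T=10, G+C=10
Perfect-match Tm = 2(10) + 4(10) = 20 + 40 = 60°C
Mismatches (positions where the bases are not complementary): 4 (at positions 4, 12, 14, 18)
Effective Tm = 60 − 4×6 = 60 − 24 = 36°C

36°C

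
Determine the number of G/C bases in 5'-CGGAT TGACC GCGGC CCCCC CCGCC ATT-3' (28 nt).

21

Base counts: A=3, C=14, G=7, T=4
Total G or C: 7 + 14 = 21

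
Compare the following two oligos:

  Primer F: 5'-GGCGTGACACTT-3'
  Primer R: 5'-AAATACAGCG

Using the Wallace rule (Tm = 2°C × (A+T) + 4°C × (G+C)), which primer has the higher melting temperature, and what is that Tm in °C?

Primer F: A+T=5, G+C=7 → Tm = 2(5)+4(7) = 38°C
Primer R: A+T=6, G+C=4 → Tm = 2(6)+4(4) = 28°C
38°C vs 28°C → primer F is higher.

Primer F, 38°C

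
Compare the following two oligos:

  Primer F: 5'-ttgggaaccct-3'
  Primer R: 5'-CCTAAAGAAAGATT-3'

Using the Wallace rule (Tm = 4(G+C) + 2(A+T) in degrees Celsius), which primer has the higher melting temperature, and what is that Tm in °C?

Primer R, 36°C

Primer F: A+T=5, G+C=6 → Tm = 2(5)+4(6) = 34°C
Primer R: A+T=10, G+C=4 → Tm = 2(10)+4(4) = 36°C
34°C vs 36°C → primer R is higher.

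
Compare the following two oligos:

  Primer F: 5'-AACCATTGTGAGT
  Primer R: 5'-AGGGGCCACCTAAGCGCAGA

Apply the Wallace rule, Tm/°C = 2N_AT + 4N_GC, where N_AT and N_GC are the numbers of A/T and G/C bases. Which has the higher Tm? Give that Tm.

Primer R, 66°C

Primer F: A+T=8, G+C=5 → Tm = 2(8)+4(5) = 36°C
Primer R: A+T=7, G+C=13 → Tm = 2(7)+4(13) = 66°C
36°C vs 66°C → primer R is higher.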